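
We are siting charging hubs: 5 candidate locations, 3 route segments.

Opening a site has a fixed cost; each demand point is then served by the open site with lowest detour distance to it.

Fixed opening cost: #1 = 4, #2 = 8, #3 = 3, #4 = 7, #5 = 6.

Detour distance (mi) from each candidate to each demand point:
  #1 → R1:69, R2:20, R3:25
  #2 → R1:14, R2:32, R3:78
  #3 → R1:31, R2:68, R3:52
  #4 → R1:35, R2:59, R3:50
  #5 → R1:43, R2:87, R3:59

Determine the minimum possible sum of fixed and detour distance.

Open {#1, #2}: assign each demand point to its cheapest open site.
  R1→#2 14, R2→#1 20, R3→#1 25
  detour distance 59, fixed 12 → total 71.
Compare {#1, #2, #3}: detour distance 59 + fixed 15 = 74.
Compare {#1, #2, #5}: detour distance 59 + fixed 18 = 77.
Compare {#1, #2, #4}: detour distance 59 + fixed 19 = 78.
All other subsets cost ≥ 74. Minimum total cost: 71.

71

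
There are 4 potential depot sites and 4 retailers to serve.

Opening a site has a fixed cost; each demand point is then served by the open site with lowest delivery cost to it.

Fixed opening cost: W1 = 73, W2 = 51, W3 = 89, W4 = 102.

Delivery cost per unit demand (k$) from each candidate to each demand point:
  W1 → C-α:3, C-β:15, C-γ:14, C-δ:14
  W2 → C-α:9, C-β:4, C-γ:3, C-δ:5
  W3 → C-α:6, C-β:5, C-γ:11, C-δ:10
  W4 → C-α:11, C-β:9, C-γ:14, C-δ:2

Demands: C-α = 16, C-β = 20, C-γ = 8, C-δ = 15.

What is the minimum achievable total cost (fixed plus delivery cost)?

Open {W1, W2}: assign each demand point to its cheapest open site.
  C-α→W1 16×3=48, C-β→W2 20×4=80, C-γ→W2 8×3=24, C-δ→W2 15×5=75
  delivery cost 227, fixed 124 → total 351.
Compare {W2}: delivery cost 323 + fixed 51 = 374.
Compare {W1, W2, W4}: delivery cost 182 + fixed 226 = 408.
Compare {W2, W3}: delivery cost 275 + fixed 140 = 415.
All other subsets cost ≥ 374. Minimum total cost: 351.

351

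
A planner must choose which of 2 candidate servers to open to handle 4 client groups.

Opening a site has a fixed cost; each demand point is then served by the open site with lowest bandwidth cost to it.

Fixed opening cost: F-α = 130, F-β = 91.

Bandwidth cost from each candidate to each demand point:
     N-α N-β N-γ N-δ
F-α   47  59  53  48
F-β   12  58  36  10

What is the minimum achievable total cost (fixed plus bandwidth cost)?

207

Open {F-β}: assign each demand point to its cheapest open site.
  N-α→F-β 12, N-β→F-β 58, N-γ→F-β 36, N-δ→F-β 10
  bandwidth cost 116, fixed 91 → total 207.
Compare {F-α}: bandwidth cost 207 + fixed 130 = 337.
Compare {F-α, F-β}: bandwidth cost 116 + fixed 221 = 337.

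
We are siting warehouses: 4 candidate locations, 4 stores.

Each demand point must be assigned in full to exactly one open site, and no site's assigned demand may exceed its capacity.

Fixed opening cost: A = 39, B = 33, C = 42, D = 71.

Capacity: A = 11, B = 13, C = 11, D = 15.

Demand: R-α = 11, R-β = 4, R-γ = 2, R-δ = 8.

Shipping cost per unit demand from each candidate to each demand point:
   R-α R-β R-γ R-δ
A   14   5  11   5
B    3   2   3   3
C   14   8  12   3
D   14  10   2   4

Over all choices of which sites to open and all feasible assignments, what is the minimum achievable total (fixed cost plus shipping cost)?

Open {A, B, C}; cheapest assignment that respects the capacities:
  A (cap 11, load 4): R-β — cost 4×5 = 20
  B (cap 13, load 13): R-α, R-γ — cost 11×3 + 2×3 = 39
  C (cap 11, load 8): R-δ — cost 8×3 = 24
  Shipping 83, fixed 114 → total 197.
  Any other capacity-feasible assignment to {A, B, C} ships for at least 83.
Compare {B, D}: its best feasible assignment gives total 213.
Compare {A, B, D}: its best feasible assignment gives total 232.
Every other set of open sites that can feasibly serve all demand totals ≥ 213 even under its best assignment. Minimum: 197.

197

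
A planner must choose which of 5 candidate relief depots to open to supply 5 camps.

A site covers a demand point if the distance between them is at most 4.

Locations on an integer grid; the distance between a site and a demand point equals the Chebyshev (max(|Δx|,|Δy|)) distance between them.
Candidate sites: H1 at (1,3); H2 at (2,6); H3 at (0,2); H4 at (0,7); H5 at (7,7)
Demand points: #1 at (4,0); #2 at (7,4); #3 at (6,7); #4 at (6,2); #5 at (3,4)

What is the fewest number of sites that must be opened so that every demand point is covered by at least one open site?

3

Coverage sets (demand points within 4 of each site):
  H1: {#1, #5}
  H2: {#3, #4, #5}
  H3: {#1, #5}
  H4: {#5}
  H5: {#2, #3, #5}
No 2 sites suffice: every size-2 union leaves at least one demand point uncovered.
But {H1, H2, H5} covers everything, so the minimum is 3.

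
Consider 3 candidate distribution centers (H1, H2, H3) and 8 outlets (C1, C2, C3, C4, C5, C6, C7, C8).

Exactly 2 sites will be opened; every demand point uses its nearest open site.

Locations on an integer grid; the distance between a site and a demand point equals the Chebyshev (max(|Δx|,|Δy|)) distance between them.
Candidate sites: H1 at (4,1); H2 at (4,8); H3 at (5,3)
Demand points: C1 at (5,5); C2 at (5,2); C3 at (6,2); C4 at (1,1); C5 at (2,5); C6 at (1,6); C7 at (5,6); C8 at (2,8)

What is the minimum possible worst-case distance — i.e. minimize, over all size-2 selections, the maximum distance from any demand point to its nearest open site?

Open {H1, H2}.
  Farthest demand point is C1 at distance 3 (to H2); all others are ≤ 3.
With {H2, H3} the worst case is 4.
With {H1, H3} the worst case is 5.
No size-2 selection achieves below 3.

3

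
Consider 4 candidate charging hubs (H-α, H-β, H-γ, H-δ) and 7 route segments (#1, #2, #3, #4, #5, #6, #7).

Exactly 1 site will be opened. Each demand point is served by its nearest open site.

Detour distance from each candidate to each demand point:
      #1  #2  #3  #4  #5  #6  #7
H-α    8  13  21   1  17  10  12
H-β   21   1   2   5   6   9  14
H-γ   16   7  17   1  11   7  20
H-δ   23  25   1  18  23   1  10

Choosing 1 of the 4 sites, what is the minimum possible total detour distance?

58

Open {H-β}.
  #1→H-β 21, #2→H-β 1, #3→H-β 2, #4→H-β 5, #5→H-β 6, #6→H-β 9, #7→H-β 14  ⇒ total 58.
Compare {H-γ}: total 79.
Compare {H-α}: total 82.
No size-1 selection does better; minimum is 58.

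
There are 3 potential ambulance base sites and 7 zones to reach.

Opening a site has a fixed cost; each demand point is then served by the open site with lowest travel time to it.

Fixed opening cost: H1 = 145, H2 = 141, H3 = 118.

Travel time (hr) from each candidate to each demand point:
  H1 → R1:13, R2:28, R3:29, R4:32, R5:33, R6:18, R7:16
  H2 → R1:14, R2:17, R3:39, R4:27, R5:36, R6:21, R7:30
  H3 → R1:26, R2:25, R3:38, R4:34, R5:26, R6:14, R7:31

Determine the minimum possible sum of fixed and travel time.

Open {H3}: assign each demand point to its cheapest open site.
  R1→H3 26, R2→H3 25, R3→H3 38, R4→H3 34, R5→H3 26, R6→H3 14, R7→H3 31
  travel time 194, fixed 118 → total 312.
Compare {H1}: travel time 169 + fixed 145 = 314.
Compare {H2}: travel time 184 + fixed 141 = 325.
Compare {H1, H3}: travel time 155 + fixed 263 = 418.
All other subsets cost ≥ 314. Minimum total cost: 312.

312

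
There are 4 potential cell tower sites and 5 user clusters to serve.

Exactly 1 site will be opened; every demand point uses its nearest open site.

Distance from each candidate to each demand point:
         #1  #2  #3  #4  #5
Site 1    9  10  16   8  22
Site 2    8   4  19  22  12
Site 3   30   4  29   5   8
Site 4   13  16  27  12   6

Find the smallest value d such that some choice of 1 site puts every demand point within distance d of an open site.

22

Open {Site 1}.
  Farthest demand point is #5 at distance 22 (to Site 1); all others are ≤ 22.
With {Site 2} the worst case is 22.
With {Site 4} the worst case is 27.
No size-1 selection achieves below 22.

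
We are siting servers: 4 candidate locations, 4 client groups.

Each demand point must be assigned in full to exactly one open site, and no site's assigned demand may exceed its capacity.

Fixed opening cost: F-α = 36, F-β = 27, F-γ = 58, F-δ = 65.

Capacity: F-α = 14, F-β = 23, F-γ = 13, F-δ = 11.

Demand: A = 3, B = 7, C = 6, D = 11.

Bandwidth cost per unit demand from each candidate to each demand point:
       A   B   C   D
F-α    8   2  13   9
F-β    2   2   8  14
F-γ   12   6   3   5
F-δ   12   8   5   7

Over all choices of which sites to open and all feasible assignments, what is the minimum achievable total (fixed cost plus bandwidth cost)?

Open {F-β, F-γ}; cheapest assignment that respects the capacities:
  F-β (cap 23, load 16): A, B, C — cost 3×2 + 7×2 + 6×8 = 68
  F-γ (cap 13, load 11): D — cost 11×5 = 55
  Shipping 123, fixed 85 → total 208.
  Any other capacity-feasible assignment to {F-β, F-γ} ships for at least 123.
Compare {F-α, F-β}: its best feasible assignment gives total 230.
Compare {F-β, F-δ}: its best feasible assignment gives total 237.
Every other set of open sites that can feasibly serve all demand totals ≥ 230 even under its best assignment. Minimum: 208.

208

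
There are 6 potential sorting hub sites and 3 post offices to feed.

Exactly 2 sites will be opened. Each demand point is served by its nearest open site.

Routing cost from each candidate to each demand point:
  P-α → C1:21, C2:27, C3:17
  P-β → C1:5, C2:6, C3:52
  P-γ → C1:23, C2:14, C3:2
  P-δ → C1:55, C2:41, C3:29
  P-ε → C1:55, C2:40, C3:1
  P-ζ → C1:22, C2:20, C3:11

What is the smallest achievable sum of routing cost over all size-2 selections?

Open {P-β, P-ε}.
  C1→P-β 5, C2→P-β 6, C3→P-ε 1  ⇒ total 12.
Compare {P-β, P-γ}: total 13.
Compare {P-β, P-ζ}: total 22.
No size-2 selection does better; minimum is 12.

12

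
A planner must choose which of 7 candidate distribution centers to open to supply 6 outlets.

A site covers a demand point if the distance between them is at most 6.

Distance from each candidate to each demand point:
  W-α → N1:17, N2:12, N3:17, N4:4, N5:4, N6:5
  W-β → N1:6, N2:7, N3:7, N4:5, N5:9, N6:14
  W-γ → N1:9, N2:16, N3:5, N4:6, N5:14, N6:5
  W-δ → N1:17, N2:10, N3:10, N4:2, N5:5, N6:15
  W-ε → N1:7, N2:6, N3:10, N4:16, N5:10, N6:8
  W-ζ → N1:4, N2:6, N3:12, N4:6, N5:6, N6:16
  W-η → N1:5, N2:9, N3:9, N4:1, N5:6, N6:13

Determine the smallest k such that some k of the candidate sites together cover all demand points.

Coverage sets (demand points within 6 of each site):
  W-α: {N4, N5, N6}
  W-β: {N1, N4}
  W-γ: {N3, N4, N6}
  W-δ: {N4, N5}
  W-ε: {N2}
  W-ζ: {N1, N2, N4, N5}
  W-η: {N1, N4, N5}
No single site covers all 6 demand points.
But {W-γ, W-ζ} covers everything, so the minimum is 2.

2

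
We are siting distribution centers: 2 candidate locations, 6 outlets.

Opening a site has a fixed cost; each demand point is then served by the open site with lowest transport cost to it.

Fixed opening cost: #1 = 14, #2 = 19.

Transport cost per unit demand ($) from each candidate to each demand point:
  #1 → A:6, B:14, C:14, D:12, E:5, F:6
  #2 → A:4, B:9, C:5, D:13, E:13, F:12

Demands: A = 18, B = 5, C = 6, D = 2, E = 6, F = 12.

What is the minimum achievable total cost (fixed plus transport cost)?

Open {#1, #2}: assign each demand point to its cheapest open site.
  A→#2 18×4=72, B→#2 5×9=45, C→#2 6×5=30, D→#1 2×12=24, E→#1 6×5=30, F→#1 12×6=72
  transport cost 273, fixed 33 → total 306.
Compare {#1}: transport cost 388 + fixed 14 = 402.
Compare {#2}: transport cost 395 + fixed 19 = 414.

306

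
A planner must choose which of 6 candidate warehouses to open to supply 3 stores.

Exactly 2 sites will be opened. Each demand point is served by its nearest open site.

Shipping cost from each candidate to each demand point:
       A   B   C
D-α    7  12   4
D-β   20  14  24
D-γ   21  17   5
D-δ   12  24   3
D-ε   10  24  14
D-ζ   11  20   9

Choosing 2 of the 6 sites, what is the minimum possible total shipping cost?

22

Open {D-α, D-δ}.
  A→D-α 7, B→D-α 12, C→D-δ 3  ⇒ total 22.
Compare {D-α, D-β}: total 23.
Compare {D-α, D-γ}: total 23.
No size-2 selection does better; minimum is 22.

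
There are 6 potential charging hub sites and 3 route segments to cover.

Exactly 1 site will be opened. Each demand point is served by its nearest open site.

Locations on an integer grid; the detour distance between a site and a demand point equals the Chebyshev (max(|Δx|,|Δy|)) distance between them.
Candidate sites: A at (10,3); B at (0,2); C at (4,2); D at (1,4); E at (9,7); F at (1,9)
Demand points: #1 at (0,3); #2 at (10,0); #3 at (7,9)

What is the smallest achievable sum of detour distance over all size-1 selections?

16

Open {D}.
  #1→D 1, #2→D 9, #3→D 6  ⇒ total 16.
Compare {C}: total 17.
Compare {B}: total 18.
No size-1 selection does better; minimum is 16.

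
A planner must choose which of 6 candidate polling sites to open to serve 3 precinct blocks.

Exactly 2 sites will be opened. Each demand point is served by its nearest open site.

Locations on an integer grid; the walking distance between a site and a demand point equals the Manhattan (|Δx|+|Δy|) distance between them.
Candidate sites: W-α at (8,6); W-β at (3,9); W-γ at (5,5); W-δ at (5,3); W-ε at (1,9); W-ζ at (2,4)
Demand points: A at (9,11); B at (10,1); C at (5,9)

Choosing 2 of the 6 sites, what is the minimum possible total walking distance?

15

Open {W-α, W-β}.
  A→W-α 6, B→W-α 7, C→W-β 2  ⇒ total 15.
Compare {W-α, W-γ}: total 17.
Compare {W-α, W-ε}: total 17.
No size-2 selection does better; minimum is 15.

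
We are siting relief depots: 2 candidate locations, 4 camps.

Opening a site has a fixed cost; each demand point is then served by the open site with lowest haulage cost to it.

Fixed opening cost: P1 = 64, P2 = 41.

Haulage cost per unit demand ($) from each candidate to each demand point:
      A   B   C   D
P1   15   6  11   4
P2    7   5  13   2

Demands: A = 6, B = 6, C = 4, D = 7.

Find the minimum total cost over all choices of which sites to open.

179

Open {P2}: assign each demand point to its cheapest open site.
  A→P2 6×7=42, B→P2 6×5=30, C→P2 4×13=52, D→P2 7×2=14
  haulage cost 138, fixed 41 → total 179.
Compare {P1, P2}: haulage cost 130 + fixed 105 = 235.
Compare {P1}: haulage cost 198 + fixed 64 = 262.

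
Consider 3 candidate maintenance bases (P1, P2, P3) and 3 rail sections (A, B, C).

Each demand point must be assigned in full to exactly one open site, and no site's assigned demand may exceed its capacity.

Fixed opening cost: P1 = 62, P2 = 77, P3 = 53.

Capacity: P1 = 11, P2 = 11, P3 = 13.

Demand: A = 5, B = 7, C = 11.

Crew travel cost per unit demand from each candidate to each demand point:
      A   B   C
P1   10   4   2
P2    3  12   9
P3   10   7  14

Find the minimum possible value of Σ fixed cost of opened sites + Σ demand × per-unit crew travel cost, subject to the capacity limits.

236

Open {P1, P3}; cheapest assignment that respects the capacities:
  P1 (cap 11, load 11): C — cost 11×2 = 22
  P3 (cap 13, load 12): A, B — cost 5×10 + 7×7 = 99
  Shipping 121, fixed 115 → total 236.
  Any other capacity-feasible assignment to {P1, P3} ships for at least 121.
Compare {P1, P2, P3}: its best feasible assignment gives total 278.
Compare {P2, P3}: its best feasible assignment gives total 328.
Every other set of open sites that can feasibly serve all demand totals ≥ 278 even under its best assignment. Minimum: 236.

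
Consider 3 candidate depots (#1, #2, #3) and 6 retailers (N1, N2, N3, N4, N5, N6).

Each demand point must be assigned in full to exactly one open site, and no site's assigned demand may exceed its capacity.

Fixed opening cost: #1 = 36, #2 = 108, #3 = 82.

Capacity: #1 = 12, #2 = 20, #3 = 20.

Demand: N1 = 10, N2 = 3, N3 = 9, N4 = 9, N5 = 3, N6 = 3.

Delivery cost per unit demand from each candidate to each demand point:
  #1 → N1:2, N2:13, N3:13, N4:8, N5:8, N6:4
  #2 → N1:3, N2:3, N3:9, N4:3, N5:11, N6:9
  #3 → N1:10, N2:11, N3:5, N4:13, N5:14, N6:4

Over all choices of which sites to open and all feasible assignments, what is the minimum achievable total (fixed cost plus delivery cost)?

372

Open {#1, #2, #3}; cheapest assignment that respects the capacities:
  #1 (cap 12, load 10): N1 — cost 10×2 = 20
  #2 (cap 20, load 15): N2, N4, N5 — cost 3×3 + 9×3 + 3×11 = 69
  #3 (cap 20, load 12): N3, N6 — cost 9×5 + 3×4 = 57
  Shipping 146, fixed 226 → total 372.
  Any other capacity-feasible assignment to {#1, #2, #3} ships for at least 146.
Compare {#2, #3}: its best feasible assignment gives total 379.
Every other set of open sites that can feasibly serve all demand totals ≥ 379 even under its best assignment. Minimum: 372.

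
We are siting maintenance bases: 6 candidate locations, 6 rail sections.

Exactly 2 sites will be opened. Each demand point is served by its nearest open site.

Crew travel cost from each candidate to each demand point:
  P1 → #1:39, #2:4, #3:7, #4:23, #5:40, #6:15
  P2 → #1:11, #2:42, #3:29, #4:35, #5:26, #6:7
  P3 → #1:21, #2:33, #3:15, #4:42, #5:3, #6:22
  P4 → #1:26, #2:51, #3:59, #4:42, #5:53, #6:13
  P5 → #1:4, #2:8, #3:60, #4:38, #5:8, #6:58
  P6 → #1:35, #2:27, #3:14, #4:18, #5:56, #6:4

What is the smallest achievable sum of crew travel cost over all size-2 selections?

56

Open {P5, P6}.
  #1→P5 4, #2→P5 8, #3→P6 14, #4→P6 18, #5→P5 8, #6→P6 4  ⇒ total 56.
Compare {P1, P5}: total 61.
Compare {P1, P3}: total 73.
No size-2 selection does better; minimum is 56.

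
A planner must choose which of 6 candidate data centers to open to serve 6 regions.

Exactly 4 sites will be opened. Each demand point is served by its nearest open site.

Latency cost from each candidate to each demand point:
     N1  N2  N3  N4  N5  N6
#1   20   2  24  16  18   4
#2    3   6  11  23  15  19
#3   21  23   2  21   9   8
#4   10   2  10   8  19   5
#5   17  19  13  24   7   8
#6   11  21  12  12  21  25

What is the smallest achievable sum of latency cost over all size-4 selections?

Open {#2, #3, #4, #5}.
  N1→#2 3, N2→#4 2, N3→#3 2, N4→#4 8, N5→#5 7, N6→#4 5  ⇒ total 27.
Compare {#1, #2, #3, #4}: total 28.
Compare {#2, #3, #4, #6}: total 29.
No size-4 selection does better; minimum is 27.

27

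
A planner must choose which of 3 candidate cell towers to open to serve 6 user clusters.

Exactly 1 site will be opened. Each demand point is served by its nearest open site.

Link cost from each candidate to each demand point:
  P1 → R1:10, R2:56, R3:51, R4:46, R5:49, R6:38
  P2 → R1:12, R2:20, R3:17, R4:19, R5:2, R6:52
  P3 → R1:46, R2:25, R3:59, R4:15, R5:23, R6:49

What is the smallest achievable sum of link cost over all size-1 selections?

Open {P2}.
  R1→P2 12, R2→P2 20, R3→P2 17, R4→P2 19, R5→P2 2, R6→P2 52  ⇒ total 122.
Compare {P3}: total 217.
Compare {P1}: total 250.

122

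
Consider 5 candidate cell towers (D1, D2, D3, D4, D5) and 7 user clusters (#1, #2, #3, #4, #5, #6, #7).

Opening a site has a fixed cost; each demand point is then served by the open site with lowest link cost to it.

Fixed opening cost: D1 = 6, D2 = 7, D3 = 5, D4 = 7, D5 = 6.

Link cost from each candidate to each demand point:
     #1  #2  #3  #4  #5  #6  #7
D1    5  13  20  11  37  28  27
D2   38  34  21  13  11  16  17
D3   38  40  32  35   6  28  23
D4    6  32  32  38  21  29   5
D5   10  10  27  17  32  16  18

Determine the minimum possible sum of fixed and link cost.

Open {D1, D3, D4, D5}: assign each demand point to its cheapest open site.
  #1→D1 5, #2→D5 10, #3→D1 20, #4→D1 11, #5→D3 6, #6→D5 16, #7→D4 5
  link cost 73, fixed 24 → total 97.
Compare {D1, D2, D4}: link cost 81 + fixed 20 = 101.
Compare {D1, D2, D3, D4}: link cost 76 + fixed 25 = 101.
Compare {D2, D4, D5}: link cost 82 + fixed 20 = 102.
All other subsets cost ≥ 101. Minimum total cost: 97.

97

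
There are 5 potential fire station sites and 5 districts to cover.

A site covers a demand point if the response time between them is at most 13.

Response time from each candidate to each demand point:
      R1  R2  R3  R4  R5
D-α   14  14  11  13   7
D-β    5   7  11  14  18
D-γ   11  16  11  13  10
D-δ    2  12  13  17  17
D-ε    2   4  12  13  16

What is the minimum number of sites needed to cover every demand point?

Coverage sets (demand points within 13 of each site):
  D-α: {R3, R4, R5}
  D-β: {R1, R2, R3}
  D-γ: {R1, R3, R4, R5}
  D-δ: {R1, R2, R3}
  D-ε: {R1, R2, R3, R4}
No single site covers all 5 demand points.
But {D-α, D-β} covers everything, so the minimum is 2.

2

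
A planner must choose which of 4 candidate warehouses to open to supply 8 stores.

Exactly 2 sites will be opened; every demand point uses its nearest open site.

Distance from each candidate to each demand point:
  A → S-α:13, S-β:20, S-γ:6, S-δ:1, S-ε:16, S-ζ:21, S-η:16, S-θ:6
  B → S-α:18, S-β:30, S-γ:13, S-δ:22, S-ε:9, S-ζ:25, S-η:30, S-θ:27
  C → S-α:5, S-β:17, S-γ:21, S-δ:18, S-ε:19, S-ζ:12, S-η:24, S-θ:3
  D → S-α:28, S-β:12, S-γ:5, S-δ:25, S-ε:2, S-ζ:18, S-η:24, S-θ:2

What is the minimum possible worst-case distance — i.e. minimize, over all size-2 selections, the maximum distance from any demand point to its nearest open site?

Open {A, C}.
  Farthest demand point is S-β at distance 17 (to C); all others are ≤ 17.
With {A, D} the worst case is 18.
With {A, B} the worst case is 21.
No size-2 selection achieves below 17.

17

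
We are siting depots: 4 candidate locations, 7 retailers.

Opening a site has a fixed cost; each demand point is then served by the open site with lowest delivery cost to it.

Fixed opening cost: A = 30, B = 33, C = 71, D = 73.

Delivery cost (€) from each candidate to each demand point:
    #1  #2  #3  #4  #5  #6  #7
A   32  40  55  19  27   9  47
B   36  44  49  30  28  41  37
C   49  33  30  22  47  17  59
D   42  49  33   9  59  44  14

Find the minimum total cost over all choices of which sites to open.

Open {A}: assign each demand point to its cheapest open site.
  #1→A 32, #2→A 40, #3→A 55, #4→A 19, #5→A 27, #6→A 9, #7→A 47
  delivery cost 229, fixed 30 → total 259.
Compare {A, D}: delivery cost 164 + fixed 103 = 267.
Compare {A, B}: delivery cost 213 + fixed 63 = 276.
Compare {B}: delivery cost 265 + fixed 33 = 298.
All other subsets cost ≥ 267. Minimum total cost: 259.

259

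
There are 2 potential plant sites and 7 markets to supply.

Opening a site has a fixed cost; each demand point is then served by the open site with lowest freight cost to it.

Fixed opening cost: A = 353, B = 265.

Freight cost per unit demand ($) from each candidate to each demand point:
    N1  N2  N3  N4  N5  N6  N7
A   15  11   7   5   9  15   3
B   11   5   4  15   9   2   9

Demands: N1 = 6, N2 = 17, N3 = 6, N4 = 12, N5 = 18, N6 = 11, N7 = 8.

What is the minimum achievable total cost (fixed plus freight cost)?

Open {B}: assign each demand point to its cheapest open site.
  N1→B 6×11=66, N2→B 17×5=85, N3→B 6×4=24, N4→B 12×15=180, N5→B 18×9=162, N6→B 11×2=22, N7→B 8×9=72
  freight cost 611, fixed 265 → total 876.
Compare {A, B}: freight cost 443 + fixed 618 = 1061.
Compare {A}: freight cost 730 + fixed 353 = 1083.

876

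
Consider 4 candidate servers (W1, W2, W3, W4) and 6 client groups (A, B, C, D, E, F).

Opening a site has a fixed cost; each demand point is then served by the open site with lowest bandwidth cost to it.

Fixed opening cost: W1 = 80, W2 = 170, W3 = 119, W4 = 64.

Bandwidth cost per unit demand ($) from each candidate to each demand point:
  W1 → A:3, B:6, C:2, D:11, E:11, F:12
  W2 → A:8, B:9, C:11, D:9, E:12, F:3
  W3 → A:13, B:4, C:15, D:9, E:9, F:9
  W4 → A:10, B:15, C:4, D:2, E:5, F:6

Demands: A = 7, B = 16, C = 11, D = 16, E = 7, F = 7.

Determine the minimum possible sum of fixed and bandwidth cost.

392

Open {W1, W4}: assign each demand point to its cheapest open site.
  A→W1 7×3=21, B→W1 16×6=96, C→W1 11×2=22, D→W4 16×2=32, E→W4 7×5=35, F→W4 7×6=42
  bandwidth cost 248, fixed 144 → total 392.
Compare {W3, W4}: bandwidth cost 287 + fixed 183 = 470.
Compare {W1, W3, W4}: bandwidth cost 216 + fixed 263 = 479.
Compare {W4}: bandwidth cost 463 + fixed 64 = 527.
All other subsets cost ≥ 470. Minimum total cost: 392.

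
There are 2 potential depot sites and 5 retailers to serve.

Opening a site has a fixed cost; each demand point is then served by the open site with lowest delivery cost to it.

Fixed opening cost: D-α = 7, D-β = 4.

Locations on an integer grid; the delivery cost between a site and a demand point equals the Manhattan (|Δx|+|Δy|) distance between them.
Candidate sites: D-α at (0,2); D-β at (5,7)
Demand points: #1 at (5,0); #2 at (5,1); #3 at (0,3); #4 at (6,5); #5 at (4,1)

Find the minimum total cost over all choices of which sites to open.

Open {D-α, D-β}: assign each demand point to its cheapest open site.
  #1→D-α 7, #2→D-α 6, #3→D-α 1, #4→D-β 3, #5→D-α 5
  delivery cost 22, fixed 11 → total 33.
Compare {D-α}: delivery cost 28 + fixed 7 = 35.
Compare {D-β}: delivery cost 32 + fixed 4 = 36.

33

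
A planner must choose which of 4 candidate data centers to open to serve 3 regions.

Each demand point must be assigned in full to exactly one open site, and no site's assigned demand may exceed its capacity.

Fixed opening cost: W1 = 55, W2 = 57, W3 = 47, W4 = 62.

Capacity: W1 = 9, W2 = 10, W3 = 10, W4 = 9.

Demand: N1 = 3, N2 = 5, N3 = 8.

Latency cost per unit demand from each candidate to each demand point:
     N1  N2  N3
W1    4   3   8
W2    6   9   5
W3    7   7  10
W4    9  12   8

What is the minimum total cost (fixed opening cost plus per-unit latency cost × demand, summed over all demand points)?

Open {W1, W2}; cheapest assignment that respects the capacities:
  W1 (cap 9, load 8): N1, N2 — cost 3×4 + 5×3 = 27
  W2 (cap 10, load 8): N3 — cost 8×5 = 40
  Shipping 67, fixed 112 → total 179.
  Any other capacity-feasible assignment to {W1, W2} ships for at least 67.
Compare {W2, W3}: its best feasible assignment gives total 200.
Compare {W1, W4}: its best feasible assignment gives total 208.
Every other set of open sites that can feasibly serve all demand totals ≥ 200 even under its best assignment. Minimum: 179.

179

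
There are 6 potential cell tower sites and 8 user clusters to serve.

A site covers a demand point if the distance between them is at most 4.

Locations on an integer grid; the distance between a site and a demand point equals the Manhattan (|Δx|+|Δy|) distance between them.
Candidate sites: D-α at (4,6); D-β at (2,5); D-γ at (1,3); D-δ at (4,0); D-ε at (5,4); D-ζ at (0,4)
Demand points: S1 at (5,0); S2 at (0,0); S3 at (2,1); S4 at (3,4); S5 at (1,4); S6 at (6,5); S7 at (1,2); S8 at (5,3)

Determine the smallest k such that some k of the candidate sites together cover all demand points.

2

Coverage sets (demand points within 4 of each site):
  D-α: {S4, S6, S8}
  D-β: {S3, S4, S5, S6, S7}
  D-γ: {S2, S3, S4, S5, S7, S8}
  D-δ: {S1, S2, S3, S8}
  D-ε: {S1, S4, S5, S6, S8}
  D-ζ: {S2, S4, S5, S7}
No single site covers all 8 demand points.
But {D-β, D-δ} covers everything, so the minimum is 2.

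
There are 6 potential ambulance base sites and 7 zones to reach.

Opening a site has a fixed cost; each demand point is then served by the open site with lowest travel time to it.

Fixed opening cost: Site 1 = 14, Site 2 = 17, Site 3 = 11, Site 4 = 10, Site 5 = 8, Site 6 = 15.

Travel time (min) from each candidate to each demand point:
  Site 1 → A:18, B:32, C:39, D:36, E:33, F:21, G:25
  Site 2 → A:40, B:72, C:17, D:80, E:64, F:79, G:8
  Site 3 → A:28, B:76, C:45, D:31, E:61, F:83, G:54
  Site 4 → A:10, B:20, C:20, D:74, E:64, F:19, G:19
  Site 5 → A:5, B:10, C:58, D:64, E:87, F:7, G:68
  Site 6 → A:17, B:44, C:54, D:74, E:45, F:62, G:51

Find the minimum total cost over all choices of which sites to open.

155

Open {Site 1, Site 2, Site 5}: assign each demand point to its cheapest open site.
  A→Site 5 5, B→Site 5 10, C→Site 2 17, D→Site 1 36, E→Site 1 33, F→Site 5 7, G→Site 2 8
  travel time 116, fixed 39 → total 155.
Compare {Site 1, Site 2, Site 3, Site 5}: travel time 111 + fixed 50 = 161.
Compare {Site 1, Site 4, Site 5}: travel time 130 + fixed 32 = 162.
Compare {Site 1, Site 2, Site 4, Site 5}: travel time 116 + fixed 49 = 165.
All other subsets cost ≥ 161. Minimum total cost: 155.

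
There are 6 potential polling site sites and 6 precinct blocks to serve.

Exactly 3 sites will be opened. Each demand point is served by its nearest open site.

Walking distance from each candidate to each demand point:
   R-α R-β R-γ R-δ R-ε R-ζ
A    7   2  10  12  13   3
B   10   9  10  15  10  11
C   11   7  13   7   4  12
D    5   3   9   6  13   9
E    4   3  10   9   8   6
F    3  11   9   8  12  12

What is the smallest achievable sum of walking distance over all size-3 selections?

Open {A, C, F}.
  R-α→F 3, R-β→A 2, R-γ→F 9, R-δ→C 7, R-ε→C 4, R-ζ→A 3  ⇒ total 28.
Compare {A, C, D}: total 29.
Compare {A, C, E}: total 30.
No size-3 selection does better; minimum is 28.

28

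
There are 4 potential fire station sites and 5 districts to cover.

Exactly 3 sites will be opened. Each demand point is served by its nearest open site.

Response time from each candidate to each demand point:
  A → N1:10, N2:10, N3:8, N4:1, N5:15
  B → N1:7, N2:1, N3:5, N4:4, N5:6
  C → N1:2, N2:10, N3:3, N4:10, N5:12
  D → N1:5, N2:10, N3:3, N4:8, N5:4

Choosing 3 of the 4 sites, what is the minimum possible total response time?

13

Open {A, B, C}.
  N1→C 2, N2→B 1, N3→C 3, N4→A 1, N5→B 6  ⇒ total 13.
Compare {A, B, D}: total 14.
Compare {B, C, D}: total 14.
No size-3 selection does better; minimum is 13.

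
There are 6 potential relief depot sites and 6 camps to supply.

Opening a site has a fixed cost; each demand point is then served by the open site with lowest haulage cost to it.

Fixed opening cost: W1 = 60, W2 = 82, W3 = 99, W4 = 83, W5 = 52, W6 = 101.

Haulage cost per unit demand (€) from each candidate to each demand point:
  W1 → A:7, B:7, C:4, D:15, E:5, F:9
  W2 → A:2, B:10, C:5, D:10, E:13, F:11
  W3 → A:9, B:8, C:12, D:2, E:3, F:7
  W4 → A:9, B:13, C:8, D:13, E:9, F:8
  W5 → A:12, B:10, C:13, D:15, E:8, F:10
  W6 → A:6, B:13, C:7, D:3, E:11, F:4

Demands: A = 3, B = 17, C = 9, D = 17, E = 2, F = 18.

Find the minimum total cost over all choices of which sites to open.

467

Open {W1, W6}: assign each demand point to its cheapest open site.
  A→W6 3×6=18, B→W1 17×7=119, C→W1 9×4=36, D→W6 17×3=51, E→W1 2×5=10, F→W6 18×4=72
  haulage cost 306, fixed 161 → total 467.
Compare {W1, W3}: haulage cost 342 + fixed 159 = 501.
Compare {W1, W5, W6}: haulage cost 306 + fixed 213 = 519.
Compare {W3, W6}: haulage cost 329 + fixed 200 = 529.
All other subsets cost ≥ 501. Minimum total cost: 467.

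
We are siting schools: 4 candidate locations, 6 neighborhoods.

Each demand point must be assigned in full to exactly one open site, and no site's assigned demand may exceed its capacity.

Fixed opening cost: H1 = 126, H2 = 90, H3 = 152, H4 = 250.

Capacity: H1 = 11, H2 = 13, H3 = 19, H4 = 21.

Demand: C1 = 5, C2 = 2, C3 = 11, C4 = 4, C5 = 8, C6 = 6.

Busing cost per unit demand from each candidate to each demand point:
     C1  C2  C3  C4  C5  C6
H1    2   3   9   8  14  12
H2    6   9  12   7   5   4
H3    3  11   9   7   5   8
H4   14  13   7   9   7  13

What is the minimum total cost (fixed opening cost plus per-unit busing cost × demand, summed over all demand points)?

575

Open {H1, H2, H3}; cheapest assignment that respects the capacities:
  H1 (cap 11, load 7): C1, C2 — cost 5×2 + 2×3 = 16
  H2 (cap 13, load 10): C4, C6 — cost 4×7 + 6×4 = 52
  H3 (cap 19, load 19): C3, C5 — cost 11×9 + 8×5 = 139
  Shipping 207, fixed 368 → total 575.
  Any other capacity-feasible assignment to {H1, H2, H3} ships for at least 207.
Compare {H3, H4}: its best feasible assignment gives total 644.
Compare {H1, H2, H4}: its best feasible assignment gives total 667.
Every other set of open sites that can feasibly serve all demand totals ≥ 644 even under its best assignment. Minimum: 575.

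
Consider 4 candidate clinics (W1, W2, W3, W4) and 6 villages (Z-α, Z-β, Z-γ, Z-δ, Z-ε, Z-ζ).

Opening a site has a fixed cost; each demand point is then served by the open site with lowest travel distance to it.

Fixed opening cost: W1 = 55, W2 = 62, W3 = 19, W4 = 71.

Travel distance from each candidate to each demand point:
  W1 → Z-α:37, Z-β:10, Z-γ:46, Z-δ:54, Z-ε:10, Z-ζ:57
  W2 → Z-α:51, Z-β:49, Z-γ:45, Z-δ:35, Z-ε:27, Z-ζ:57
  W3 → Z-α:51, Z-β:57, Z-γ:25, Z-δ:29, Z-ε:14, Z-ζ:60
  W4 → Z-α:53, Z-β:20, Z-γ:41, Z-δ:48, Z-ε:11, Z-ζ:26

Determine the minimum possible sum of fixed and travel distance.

242

Open {W1, W3}: assign each demand point to its cheapest open site.
  Z-α→W1 37, Z-β→W1 10, Z-γ→W3 25, Z-δ→W3 29, Z-ε→W1 10, Z-ζ→W1 57
  travel distance 168, fixed 74 → total 242.
Compare {W3, W4}: travel distance 162 + fixed 90 = 252.
Compare {W3}: travel distance 236 + fixed 19 = 255.
Compare {W1}: travel distance 214 + fixed 55 = 269.
All other subsets cost ≥ 252. Minimum total cost: 242.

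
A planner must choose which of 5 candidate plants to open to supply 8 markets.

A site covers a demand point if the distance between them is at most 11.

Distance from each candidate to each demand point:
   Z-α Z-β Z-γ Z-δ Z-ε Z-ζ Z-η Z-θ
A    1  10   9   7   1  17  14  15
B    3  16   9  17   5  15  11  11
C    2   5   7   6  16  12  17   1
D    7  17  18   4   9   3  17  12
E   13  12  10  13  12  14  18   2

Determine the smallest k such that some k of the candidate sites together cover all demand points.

3

Coverage sets (demand points within 11 of each site):
  A: {Z-α, Z-β, Z-γ, Z-δ, Z-ε}
  B: {Z-α, Z-γ, Z-ε, Z-η, Z-θ}
  C: {Z-α, Z-β, Z-γ, Z-δ, Z-θ}
  D: {Z-α, Z-δ, Z-ε, Z-ζ}
  E: {Z-γ, Z-θ}
No 2 sites suffice: every size-2 union leaves at least one demand point uncovered.
But {A, B, D} covers everything, so the minimum is 3.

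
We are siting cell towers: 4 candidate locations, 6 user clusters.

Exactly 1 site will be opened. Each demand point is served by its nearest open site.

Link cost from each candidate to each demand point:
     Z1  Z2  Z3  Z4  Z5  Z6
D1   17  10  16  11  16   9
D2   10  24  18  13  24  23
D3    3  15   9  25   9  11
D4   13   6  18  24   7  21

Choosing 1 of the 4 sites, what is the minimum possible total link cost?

72

Open {D3}.
  Z1→D3 3, Z2→D3 15, Z3→D3 9, Z4→D3 25, Z5→D3 9, Z6→D3 11  ⇒ total 72.
Compare {D1}: total 79.
Compare {D4}: total 89.
No size-1 selection does better; minimum is 72.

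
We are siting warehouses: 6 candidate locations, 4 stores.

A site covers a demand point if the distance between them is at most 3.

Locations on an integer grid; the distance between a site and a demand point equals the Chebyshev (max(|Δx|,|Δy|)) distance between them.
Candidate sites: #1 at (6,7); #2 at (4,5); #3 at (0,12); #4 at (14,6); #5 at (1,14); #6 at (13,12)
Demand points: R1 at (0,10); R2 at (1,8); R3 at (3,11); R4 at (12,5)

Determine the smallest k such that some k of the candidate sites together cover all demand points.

3

Coverage sets (demand points within 3 of each site):
  #1: {}
  #2: {R2}
  #3: {R1, R3}
  #4: {R4}
  #5: {R3}
  #6: {}
No 2 sites suffice: every size-2 union leaves at least one demand point uncovered.
But {#2, #3, #4} covers everything, so the minimum is 3.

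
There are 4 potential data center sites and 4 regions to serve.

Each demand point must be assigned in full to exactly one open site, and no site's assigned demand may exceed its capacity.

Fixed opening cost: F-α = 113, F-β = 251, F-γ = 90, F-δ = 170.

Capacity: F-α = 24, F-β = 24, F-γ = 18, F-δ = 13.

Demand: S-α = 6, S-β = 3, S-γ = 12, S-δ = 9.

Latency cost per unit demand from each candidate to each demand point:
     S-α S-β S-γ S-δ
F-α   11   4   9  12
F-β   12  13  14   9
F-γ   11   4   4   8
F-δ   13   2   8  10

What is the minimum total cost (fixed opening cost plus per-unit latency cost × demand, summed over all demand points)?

437

Open {F-α, F-γ}; cheapest assignment that respects the capacities:
  F-α (cap 24, load 18): S-α, S-β, S-δ — cost 6×11 + 3×4 + 9×12 = 186
  F-γ (cap 18, load 12): S-γ — cost 12×4 = 48
  Shipping 234, fixed 203 → total 437.
  Any other capacity-feasible assignment to {F-α, F-γ} ships for at least 234.
Compare {F-γ, F-δ}: its best feasible assignment gives total 470.
Compare {F-α, F-δ}: its best feasible assignment gives total 553.
Every other set of open sites that can feasibly serve all demand totals ≥ 470 even under its best assignment. Minimum: 437.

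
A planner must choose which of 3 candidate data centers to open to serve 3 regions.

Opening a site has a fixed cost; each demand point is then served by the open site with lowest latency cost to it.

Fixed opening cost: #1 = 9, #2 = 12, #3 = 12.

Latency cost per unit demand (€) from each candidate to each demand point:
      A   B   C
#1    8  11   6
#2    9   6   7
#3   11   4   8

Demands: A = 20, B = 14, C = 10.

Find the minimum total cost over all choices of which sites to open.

Open {#1, #3}: assign each demand point to its cheapest open site.
  A→#1 20×8=160, B→#3 14×4=56, C→#1 10×6=60
  latency cost 276, fixed 21 → total 297.
Compare {#1, #2, #3}: latency cost 276 + fixed 33 = 309.
Compare {#1, #2}: latency cost 304 + fixed 21 = 325.
Compare {#2, #3}: latency cost 306 + fixed 24 = 330.
All other subsets cost ≥ 309. Minimum total cost: 297.

297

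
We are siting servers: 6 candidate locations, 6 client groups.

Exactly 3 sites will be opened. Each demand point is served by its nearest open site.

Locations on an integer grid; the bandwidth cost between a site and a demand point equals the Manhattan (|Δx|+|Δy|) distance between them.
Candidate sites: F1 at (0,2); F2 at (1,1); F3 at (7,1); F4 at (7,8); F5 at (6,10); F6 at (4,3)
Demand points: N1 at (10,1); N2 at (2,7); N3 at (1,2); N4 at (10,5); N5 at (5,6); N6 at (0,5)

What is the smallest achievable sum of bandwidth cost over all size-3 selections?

Open {F1, F3, F4}.
  N1→F3 3, N2→F4 6, N3→F1 1, N4→F4 6, N5→F4 4, N6→F1 3  ⇒ total 23.
Compare {F1, F3, F6}: total 24.
Compare {F2, F3, F4}: total 25.
No size-3 selection does better; minimum is 23.

23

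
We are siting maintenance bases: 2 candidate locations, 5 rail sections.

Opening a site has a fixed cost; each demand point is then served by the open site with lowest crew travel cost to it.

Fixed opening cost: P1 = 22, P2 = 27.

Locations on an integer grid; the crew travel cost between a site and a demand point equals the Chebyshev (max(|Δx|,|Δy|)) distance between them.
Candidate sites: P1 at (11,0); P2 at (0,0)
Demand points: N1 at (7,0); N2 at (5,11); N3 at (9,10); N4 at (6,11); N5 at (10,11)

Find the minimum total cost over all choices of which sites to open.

Open {P1}: assign each demand point to its cheapest open site.
  N1→P1 4, N2→P1 11, N3→P1 10, N4→P1 11, N5→P1 11
  crew travel cost 47, fixed 22 → total 69.
Compare {P2}: crew travel cost 50 + fixed 27 = 77.
Compare {P1, P2}: crew travel cost 47 + fixed 49 = 96.

69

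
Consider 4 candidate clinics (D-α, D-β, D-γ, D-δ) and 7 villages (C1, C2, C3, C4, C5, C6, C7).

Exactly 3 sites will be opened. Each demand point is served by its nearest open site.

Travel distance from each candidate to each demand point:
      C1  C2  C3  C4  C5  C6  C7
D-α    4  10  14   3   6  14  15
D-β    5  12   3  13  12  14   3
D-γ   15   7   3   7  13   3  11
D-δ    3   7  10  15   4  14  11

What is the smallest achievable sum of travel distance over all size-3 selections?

Open {D-α, D-β, D-γ}.
  C1→D-α 4, C2→D-γ 7, C3→D-β 3, C4→D-α 3, C5→D-α 6, C6→D-γ 3, C7→D-β 3  ⇒ total 29.
Compare {D-β, D-γ, D-δ}: total 30.
Compare {D-α, D-γ, D-δ}: total 34.
No size-3 selection does better; minimum is 29.

29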